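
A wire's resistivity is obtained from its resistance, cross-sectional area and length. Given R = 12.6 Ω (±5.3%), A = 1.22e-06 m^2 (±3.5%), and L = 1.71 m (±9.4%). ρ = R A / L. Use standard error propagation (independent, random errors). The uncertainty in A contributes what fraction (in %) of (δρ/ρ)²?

9.52%

(δρ/ρ)² = (1·δR/R)² + (1·δA/A)² + (-1·δL/L)²
  R term: (1×0.0530)² = 0.00281
  A term: (1×0.0350)² = 0.00123
  L term: (-1×0.0940)² = 0.00884
Total = 0.0129. Share from A = 0.00123/0.0129 = 0.0952.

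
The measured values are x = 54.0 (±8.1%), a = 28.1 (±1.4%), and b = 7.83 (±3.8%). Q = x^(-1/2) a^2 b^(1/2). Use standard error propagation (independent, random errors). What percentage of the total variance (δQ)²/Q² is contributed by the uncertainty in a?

(δQ/Q)² = (−½·δx/x)² + (2·δa/a)² + (½·δb/b)²
  x term: (-0.5×0.0810)² = 0.00164
  a term: (2×0.0140)² = 0.000784
  b term: (0.5×0.0380)² = 0.000361
Total = 0.00279. Share from a = 0.000784/0.00279 = 0.281.

28.1%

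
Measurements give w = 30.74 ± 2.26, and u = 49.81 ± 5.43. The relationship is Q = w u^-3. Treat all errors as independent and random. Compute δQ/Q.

0.335

Products/powers → add relative errors in quadrature, weighted by exponent:
  (1·δw/w)² = (1×0.0735)² = 0.00541;  (-3·δu/u)² = (-3×0.109)² = 0.107
δQ/Q = √(0.112) = 0.335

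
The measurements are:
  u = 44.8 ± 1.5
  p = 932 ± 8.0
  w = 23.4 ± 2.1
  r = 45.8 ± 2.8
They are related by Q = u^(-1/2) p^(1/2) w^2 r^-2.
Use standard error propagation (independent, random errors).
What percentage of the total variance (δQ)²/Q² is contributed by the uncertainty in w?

67.9%

(δQ/Q)² = (−½·δu/u)² + (½·δp/p)² + (2·δw/w)² + (-2·δr/r)²
  u term: (-0.5×0.0335)² = 0.000280
  p term: (0.5×0.00858)² = 1.84e-05
  w term: (2×0.0897)² = 0.0322
  r term: (-2×0.0611)² = 0.0150
Total = 0.0475. Share from w = 0.0322/0.0475 = 0.679.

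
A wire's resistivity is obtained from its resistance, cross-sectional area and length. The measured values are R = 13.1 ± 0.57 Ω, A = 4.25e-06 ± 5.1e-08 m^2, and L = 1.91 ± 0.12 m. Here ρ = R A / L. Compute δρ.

2.25e-06 Ω·m

ρ is a product of powers, so relative uncertainties combine in quadrature:
  (1·δR/R)² = (1×0.0435)² = 0.00189;  (1·δA/A)² = (1×0.0120)² = 0.000144;  (-1·δL/L)² = (-1×0.0628)² = 0.00395
δρ/ρ = √(0.00598) = 0.0774
ρ = 2.91e-05 Ω·m, so δρ = 0.0774 × 2.91e-05 = 2.25e-06 Ω·m.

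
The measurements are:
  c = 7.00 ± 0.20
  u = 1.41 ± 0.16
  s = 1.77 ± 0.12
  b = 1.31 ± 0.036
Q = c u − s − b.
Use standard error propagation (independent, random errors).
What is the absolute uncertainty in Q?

1.16

Let p = c·u = 9.87. δp/p = √((1·δc/c)² + (1·δu/u)²) = √(0.000816 + 0.0129) = 0.117, so δp = 1.15.
Q = p − s − b: δQ = √(δp² + δs² + δb²) = √(1.33 + 0.0144 + 0.00130) = 1.16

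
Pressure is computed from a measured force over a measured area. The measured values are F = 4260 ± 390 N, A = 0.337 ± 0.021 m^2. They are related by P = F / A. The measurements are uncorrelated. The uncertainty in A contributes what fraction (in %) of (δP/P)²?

31.7%

(δP/P)² = (1·δF/F)² + (-1·δA/A)²
  F term: (1×0.0915)² = 0.00838
  A term: (-1×0.0623)² = 0.00388
Total = 0.0123. Share from A = 0.00388/0.0123 = 0.317.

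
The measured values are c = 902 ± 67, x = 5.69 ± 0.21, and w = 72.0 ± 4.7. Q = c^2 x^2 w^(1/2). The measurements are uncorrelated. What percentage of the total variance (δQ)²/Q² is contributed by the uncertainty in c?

(δQ/Q)² = (2·δc/c)² + (2·δx/x)² + (½·δw/w)²
  c term: (2×0.0743)² = 0.0221
  x term: (2×0.0369)² = 0.00545
  w term: (0.5×0.0653)² = 0.00107
Total = 0.0286. Share from c = 0.0221/0.0286 = 0.772.

77.2%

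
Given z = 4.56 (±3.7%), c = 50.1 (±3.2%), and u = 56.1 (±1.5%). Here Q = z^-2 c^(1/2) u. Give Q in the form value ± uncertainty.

19.1 ± 1.47

Products/powers → add relative errors in quadrature, weighted by exponent:
  (-2·δz/z)² = (-2×0.0370)² = 0.00548;  (½·δc/c)² = (0.5×0.0320)² = 0.000256;  (1·δu/u)² = (1×0.0150)² = 0.000225
δQ/Q = √(0.00596) = 0.0772
Q = 19.1, so δQ = 0.0772 × 19.1 = 1.47.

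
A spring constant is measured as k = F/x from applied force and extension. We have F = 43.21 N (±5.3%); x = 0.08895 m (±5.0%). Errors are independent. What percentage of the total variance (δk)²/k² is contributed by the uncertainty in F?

(δk/k)² = (1·δF/F)² + (-1·δx/x)²
  F term: (1×0.0530)² = 0.00281
  x term: (-1×0.0500)² = 0.00250
Total = 0.00531. Share from F = 0.00281/0.00531 = 0.529.

52.9%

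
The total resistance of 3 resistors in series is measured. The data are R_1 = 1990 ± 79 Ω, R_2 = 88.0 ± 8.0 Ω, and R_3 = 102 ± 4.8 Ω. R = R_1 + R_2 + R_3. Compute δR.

79.5 Ω

Absolute uncertainties add in quadrature for a linear combination:
  (δR_1)² = 6240;  (δR_2)² = 64.0;  (δR_3)² = 23.0
δR = √(6330) = 79.5 Ω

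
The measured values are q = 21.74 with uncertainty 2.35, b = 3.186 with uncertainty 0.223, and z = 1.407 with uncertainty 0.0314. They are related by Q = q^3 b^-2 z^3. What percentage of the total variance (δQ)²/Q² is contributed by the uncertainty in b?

(δQ/Q)² = (3·δq/q)² + (-2·δb/b)² + (3·δz/z)²
  q term: (3×0.108)² = 0.105
  b term: (-2×0.0700)² = 0.0196
  z term: (3×0.0223)² = 0.00448
Total = 0.129. Share from b = 0.0196/0.129 = 0.152.

15.2%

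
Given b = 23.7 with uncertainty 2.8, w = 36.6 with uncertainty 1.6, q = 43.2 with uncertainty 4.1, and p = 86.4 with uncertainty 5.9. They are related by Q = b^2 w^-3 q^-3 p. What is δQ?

Q is a product of powers, so relative uncertainties combine in quadrature:
  (2·δb/b)² = (2×0.118)² = 0.0558;  (-3·δw/w)² = (-3×0.0437)² = 0.0172;  (-3·δq/q)² = (-3×0.0949)² = 0.0811;  (1·δp/p)² = (1×0.0683)² = 0.00466
δQ/Q = √(0.159) = 0.398
Q = 1.23e-05, so δQ = 0.398 × 1.23e-05 = 4.89e-06.

4.89e-06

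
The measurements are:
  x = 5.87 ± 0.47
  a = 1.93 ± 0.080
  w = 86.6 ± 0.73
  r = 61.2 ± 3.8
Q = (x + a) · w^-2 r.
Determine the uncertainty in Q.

Let u = x + a = 7.80. δu = √(δx² + δa²) = √(0.221 + 0.00640) = 0.477, so δu/u = 0.0611.
Q is then a monomial in u, w, r:
δQ/Q = √((δu/u)² + (-2·δw/w)² + (1·δr/r)²) = √(0.00374 + 0.000284 + 0.00386) = 0.0887
Q = 0.0637, so δQ = 0.0887 × 0.0637 = 0.00565.

0.00565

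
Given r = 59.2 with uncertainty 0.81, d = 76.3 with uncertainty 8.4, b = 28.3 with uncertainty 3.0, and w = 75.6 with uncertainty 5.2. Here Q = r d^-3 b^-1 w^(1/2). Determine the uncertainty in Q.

For a monomial Q ∝ r, d^-3, b^-1, w^(1/2), fractional errors add in quadrature:
  (1·δr/r)² = (1×0.0137)² = 0.000187;  (-3·δd/d)² = (-3×0.110)² = 0.109;  (-1·δb/b)² = (-1×0.106)² = 0.0112;  (½·δw/w)² = (0.5×0.0688)² = 0.00118
δQ/Q = √(0.122) = 0.349
Q = 4.09e-05, so δQ = 0.349 × 4.09e-05 = 1.43e-05.

1.43e-05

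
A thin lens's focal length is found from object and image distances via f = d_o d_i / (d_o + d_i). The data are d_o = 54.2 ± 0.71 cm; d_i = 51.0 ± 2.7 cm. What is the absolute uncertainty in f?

0.736 cm

∂f/∂d_o = (d_i/(d_o+d_i))² = 0.235;  ∂f/∂d_i = (d_o/(d_o+d_i))² = 0.265
δf = √((∂f/∂d_o · δd_o)² + (∂f/∂d_i · δd_i)²) = √(0.0278 + 0.514) = 0.736 cm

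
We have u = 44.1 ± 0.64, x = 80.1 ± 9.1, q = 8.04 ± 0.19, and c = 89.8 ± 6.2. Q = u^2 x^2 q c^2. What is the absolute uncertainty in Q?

Q is a product of powers, so relative uncertainties combine in quadrature:
  (2·δu/u)² = (2×0.0145)² = 0.000842;  (2·δx/x)² = (2×0.114)² = 0.0516;  (1·δq/q)² = (1×0.0236)² = 0.000558;  (2·δc/c)² = (2×0.0690)² = 0.0191
δQ/Q = √(0.0721) = 0.269
Q = 8.09e+11, so δQ = 0.269 × 8.09e+11 = 2.17e+11.

2.17e+11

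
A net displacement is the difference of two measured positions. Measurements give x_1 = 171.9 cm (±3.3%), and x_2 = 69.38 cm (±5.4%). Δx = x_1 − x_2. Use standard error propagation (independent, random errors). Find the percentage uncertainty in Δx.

6.63%

Each term contributes (cᵢ δxᵢ)² to (δΔx)²:
  (δx_1)² = 32.2;  (δx_2)² = 14.0
δΔx = √(46.2) = 6.80 cm
Δx = 102.5 cm, so δΔx/Δx = 6.80/102.5 = 0.0663.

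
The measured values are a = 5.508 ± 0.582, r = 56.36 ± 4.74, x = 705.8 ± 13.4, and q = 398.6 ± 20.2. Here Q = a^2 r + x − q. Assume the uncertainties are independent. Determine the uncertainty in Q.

Let p = a^2·r = 1710. δp/p = √((2·δa/a)² + (1·δr/r)²) = √(0.0447 + 0.00707) = 0.227, so δp = 389.
Q = p + x − q: δQ = √(δp² + δx² + δq²) = √(1.51e+05 + 180 + 408) = 390

390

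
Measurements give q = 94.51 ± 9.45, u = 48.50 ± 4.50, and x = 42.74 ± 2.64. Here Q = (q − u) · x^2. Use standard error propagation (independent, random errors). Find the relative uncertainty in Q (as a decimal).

Let w = q − u = 46.01. δw = √(δq² + δu²) = √(89.3 + 20.2) = 10.5, so δw/w = 0.227.
Q is then a monomial in w, x:
δQ/Q = √((δw/w)² + (2·δx/x)²) = √(0.0518 + 0.0153) = 0.259

0.259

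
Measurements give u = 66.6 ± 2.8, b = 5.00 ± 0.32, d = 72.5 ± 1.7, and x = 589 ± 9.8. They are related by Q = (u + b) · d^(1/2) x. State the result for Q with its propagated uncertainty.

Let w = u + b = 71.6. δw = √(δu² + δb²) = √(7.84 + 0.102) = 2.82, so δw/w = 0.0394.
Q is then a monomial in w, d, x:
δQ/Q = √((δw/w)² + (½·δd/d)² + (1·δx/x)²) = √(0.00155 + 0.000137 + 0.000277) = 0.0443
Q = 3.59e+05, so δQ = 0.0443 × 3.59e+05 = 15900.

(3.59 ± 0.159) × 10^5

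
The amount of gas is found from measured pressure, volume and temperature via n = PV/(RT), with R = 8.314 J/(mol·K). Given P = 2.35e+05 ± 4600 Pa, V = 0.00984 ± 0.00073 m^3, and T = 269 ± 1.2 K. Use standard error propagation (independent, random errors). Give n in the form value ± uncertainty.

1.03 ± 0.0795 mol

Products/powers → add relative errors in quadrature, weighted by exponent:
  (1·δP/P)² = (1×0.0196)² = 0.000383;  (1·δV/V)² = (1×0.0742)² = 0.00550;  (-1·δT/T)² = (-1×0.00446)² = 1.99e-05
δn/n = √(0.00591) = 0.0769
n = 1.03 mol, so δn = 0.0769 × 1.03 = 0.0795 mol.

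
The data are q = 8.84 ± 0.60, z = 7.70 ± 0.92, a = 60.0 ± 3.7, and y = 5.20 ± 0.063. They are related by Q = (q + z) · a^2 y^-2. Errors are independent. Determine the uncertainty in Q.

Let u = q + z = 16.5. δu = √(δq² + δz²) = √(0.360 + 0.846) = 1.10, so δu/u = 0.0664.
Q is then a monomial in u, a, y:
δQ/Q = √((δu/u)² + (2·δa/a)² + (-2·δy/y)²) = √(0.00441 + 0.0152 + 0.000587) = 0.142
Q = 2200, so δQ = 0.142 × 2200 = 313.

313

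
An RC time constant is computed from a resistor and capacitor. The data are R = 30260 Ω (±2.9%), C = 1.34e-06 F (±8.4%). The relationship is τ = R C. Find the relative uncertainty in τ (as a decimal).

0.0889

Each factor contributes (exponent × relative error)² to (δτ/τ)²:
  (1·δR/R)² = (1×0.0290)² = 0.000841;  (1·δC/C)² = (1×0.0840)² = 0.00706
δτ/τ = √(0.00790) = 0.0889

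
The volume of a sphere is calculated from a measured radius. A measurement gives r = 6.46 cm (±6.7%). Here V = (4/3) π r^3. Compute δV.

227 cm^3

V ∝ r^3, so δV/V = |3| · δr/r = 3 × 0.0670 = 0.201.
V = 1130 cm^3, so δV = 0.201 × 1130 = 227 cm^3.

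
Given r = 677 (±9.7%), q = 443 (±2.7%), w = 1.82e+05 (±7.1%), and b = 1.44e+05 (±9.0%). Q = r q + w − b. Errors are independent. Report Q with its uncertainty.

Let p = r·q = 3e+05. δp/p = √((1·δr/r)² + (1·δq/q)²) = √(0.00941 + 0.000729) = 0.101, so δp = 30200.
Q = p + w − b: δQ = √(δp² + δw² + δb²) = √(9.12e+08 + 1.67e+08 + 1.68e+08) = 35300
Q = 3.38e+05.

(3.38 ± 0.353) × 10^5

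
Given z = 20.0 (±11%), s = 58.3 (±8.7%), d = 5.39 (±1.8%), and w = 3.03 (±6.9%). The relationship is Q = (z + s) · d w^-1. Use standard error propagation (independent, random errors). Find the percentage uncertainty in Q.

10.0%

Let u = z + s = 78.3. δu = √(δz² + δs²) = √(4.84 + 25.7) = 5.53, so δu/u = 0.0706.
Q is then a monomial in u, d, w:
δQ/Q = √((δu/u)² + (1·δd/d)² + (-1·δw/w)²) = √(0.00499 + 0.000324 + 0.00476) = 0.100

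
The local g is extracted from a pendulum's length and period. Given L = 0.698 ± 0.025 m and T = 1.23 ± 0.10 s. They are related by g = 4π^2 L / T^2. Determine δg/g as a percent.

16.6%

Products/powers → add relative errors in quadrature, weighted by exponent:
  (1·δL/L)² = (1×0.0358)² = 0.00128;  (-2·δT/T)² = (-2×0.0813)² = 0.0264
δg/g = √(0.0277) = 0.166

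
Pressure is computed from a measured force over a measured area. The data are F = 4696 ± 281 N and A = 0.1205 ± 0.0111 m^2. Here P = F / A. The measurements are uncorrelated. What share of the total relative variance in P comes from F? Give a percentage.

(δP/P)² = (1·δF/F)² + (-1·δA/A)²
  F term: (1×0.0598)² = 0.00358
  A term: (-1×0.0921)² = 0.00849
Total = 0.0121. Share from F = 0.00358/0.0121 = 0.297.

29.7%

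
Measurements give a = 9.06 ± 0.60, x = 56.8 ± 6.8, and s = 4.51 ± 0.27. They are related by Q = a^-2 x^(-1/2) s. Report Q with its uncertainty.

0.00729 ± 0.00115

Each factor contributes (exponent × relative error)² to (δQ/Q)²:
  (-2·δa/a)² = (-2×0.0662)² = 0.0175;  (−½·δx/x)² = (-0.5×0.120)² = 0.00358;  (1·δs/s)² = (1×0.0599)² = 0.00358
δQ/Q = √(0.0247) = 0.157
Q = 0.00729, so δQ = 0.157 × 0.00729 = 0.00115.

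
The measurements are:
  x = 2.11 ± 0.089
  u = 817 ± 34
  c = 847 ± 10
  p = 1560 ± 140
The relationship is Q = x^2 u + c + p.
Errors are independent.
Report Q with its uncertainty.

Let w = x^2·u = 3640. δw/w = √((2·δx/x)² + (1·δu/u)²) = √(0.00712 + 0.00173) = 0.0941, so δw = 342.
Q = w + c + p: δQ = √(δw² + δc² + δp²) = √(1.17e+05 + 100 + 19600) = 370
Q = 6040.

6040 ± 370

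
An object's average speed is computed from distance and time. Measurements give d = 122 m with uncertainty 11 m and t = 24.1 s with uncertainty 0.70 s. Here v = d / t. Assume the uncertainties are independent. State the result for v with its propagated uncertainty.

Each factor contributes (exponent × relative error)² to (δv/v)²:
  (1·δd/d)² = (1×0.0902)² = 0.00813;  (-1·δt/t)² = (-1×0.0290)² = 0.000844
δv/v = √(0.00897) = 0.0947
v = 5.06 m/s, so δv = 0.0947 × 5.06 = 0.480 m/s.

5.06 ± 0.480 m/s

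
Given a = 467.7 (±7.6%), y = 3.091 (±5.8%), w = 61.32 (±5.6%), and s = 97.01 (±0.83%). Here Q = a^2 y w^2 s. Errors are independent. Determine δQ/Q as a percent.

Since Q is a product/quotient, work with relative uncertainties:
  (2·δa/a)² = (2×0.0760)² = 0.0231;  (1·δy/y)² = (1×0.0580)² = 0.00336;  (2·δw/w)² = (2×0.0560)² = 0.0125;  (1·δs/s)² = (1×0.00830)² = 6.89e-05
δQ/Q = √(0.0391) = 0.198

19.8%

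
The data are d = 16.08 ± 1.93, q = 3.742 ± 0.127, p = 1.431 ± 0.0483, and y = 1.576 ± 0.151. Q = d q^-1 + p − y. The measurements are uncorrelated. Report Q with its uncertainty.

4.152 ± 0.559

Let w = d·q^-1 = 4.297. δw/w = √((1·δd/d)² + (-1·δq/q)²) = √(0.0144 + 0.00115) = 0.125, so δw = 0.536.
Q = w + p − y: δQ = √(δw² + δp² + δy²) = √(0.287 + 0.00233 + 0.0228) = 0.559
Q = 4.152.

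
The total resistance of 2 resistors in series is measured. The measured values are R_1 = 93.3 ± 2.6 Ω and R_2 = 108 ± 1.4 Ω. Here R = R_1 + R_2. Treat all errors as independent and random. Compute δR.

For a sum/difference, combine absolute errors in quadrature:
  (δR_1)² = 6.76;  (δR_2)² = 1.96
δR = √(8.72) = 2.95 Ω

2.95 Ω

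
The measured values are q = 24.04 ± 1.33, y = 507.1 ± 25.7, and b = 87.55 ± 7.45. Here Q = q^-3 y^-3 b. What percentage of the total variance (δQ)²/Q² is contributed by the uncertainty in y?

(δQ/Q)² = (-3·δq/q)² + (-3·δy/y)² + (1·δb/b)²
  q term: (-3×0.0553)² = 0.0275
  y term: (-3×0.0507)² = 0.0231
  b term: (1×0.0851)² = 0.00724
Total = 0.0579. Share from y = 0.0231/0.0579 = 0.399.

39.9%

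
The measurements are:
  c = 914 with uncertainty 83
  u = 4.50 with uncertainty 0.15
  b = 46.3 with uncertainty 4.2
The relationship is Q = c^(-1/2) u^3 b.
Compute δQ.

19.9

Since Q is a product/quotient, work with relative uncertainties:
  (−½·δc/c)² = (-0.5×0.0908)² = 0.00206;  (3·δu/u)² = (3×0.0333)² = 0.0100;  (1·δb/b)² = (1×0.0907)² = 0.00823
δQ/Q = √(0.0203) = 0.142
Q = 140, so δQ = 0.142 × 140 = 19.9.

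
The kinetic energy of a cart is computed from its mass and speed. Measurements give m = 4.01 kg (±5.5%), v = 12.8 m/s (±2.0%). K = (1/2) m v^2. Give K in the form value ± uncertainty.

Products/powers → add relative errors in quadrature, weighted by exponent:
  (1·δm/m)² = (1×0.0550)² = 0.00302;  (2·δv/v)² = (2×0.0200)² = 0.00160
δK/K = √(0.00462) = 0.0680
K = 328 J, so δK = 0.0680 × 328 = 22.3 J.

328 ± 22.3 J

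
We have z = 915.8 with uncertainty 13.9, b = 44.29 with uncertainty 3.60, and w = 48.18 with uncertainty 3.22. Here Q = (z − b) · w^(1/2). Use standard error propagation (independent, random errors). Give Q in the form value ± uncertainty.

6049 ± 225

Let u = z − b = 871.5. δu = √(δz² + δb²) = √(193 + 13.0) = 14.4, so δu/u = 0.0165.
Q is then a monomial in u, w:
δQ/Q = √((δu/u)² + (½·δw/w)²) = √(0.000271 + 0.00112) = 0.0373
Q = 6049, so δQ = 0.0373 × 6049 = 225.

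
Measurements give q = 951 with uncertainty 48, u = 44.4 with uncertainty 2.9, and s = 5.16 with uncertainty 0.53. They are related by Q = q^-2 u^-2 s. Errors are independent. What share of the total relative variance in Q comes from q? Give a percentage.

27.0%

(δQ/Q)² = (-2·δq/q)² + (-2·δu/u)² + (1·δs/s)²
  q term: (-2×0.0505)² = 0.0102
  u term: (-2×0.0653)² = 0.0171
  s term: (1×0.103)² = 0.0105
Total = 0.0378. Share from q = 0.0102/0.0378 = 0.270.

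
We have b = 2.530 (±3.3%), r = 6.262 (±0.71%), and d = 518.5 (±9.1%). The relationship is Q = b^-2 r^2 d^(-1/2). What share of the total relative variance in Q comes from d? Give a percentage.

(δQ/Q)² = (-2·δb/b)² + (2·δr/r)² + (−½·δd/d)²
  b term: (-2×0.0330)² = 0.00436
  r term: (2×0.00710)² = 0.000202
  d term: (-0.5×0.0910)² = 0.00207
Total = 0.00663. Share from d = 0.00207/0.00663 = 0.312.

31.2%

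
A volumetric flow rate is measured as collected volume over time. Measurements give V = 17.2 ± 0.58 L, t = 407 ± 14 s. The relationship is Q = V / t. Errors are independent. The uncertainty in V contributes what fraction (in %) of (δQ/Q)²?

(δQ/Q)² = (1·δV/V)² + (-1·δt/t)²
  V term: (1×0.0337)² = 0.00114
  t term: (-1×0.0344)² = 0.00118
Total = 0.00232. Share from V = 0.00114/0.00232 = 0.490.

49.0%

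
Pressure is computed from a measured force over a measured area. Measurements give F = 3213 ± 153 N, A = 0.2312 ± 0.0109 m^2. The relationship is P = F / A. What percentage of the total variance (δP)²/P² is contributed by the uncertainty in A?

49.5%

(δP/P)² = (1·δF/F)² + (-1·δA/A)²
  F term: (1×0.0476)² = 0.00227
  A term: (-1×0.0471)² = 0.00222
Total = 0.00449. Share from A = 0.00222/0.00449 = 0.495.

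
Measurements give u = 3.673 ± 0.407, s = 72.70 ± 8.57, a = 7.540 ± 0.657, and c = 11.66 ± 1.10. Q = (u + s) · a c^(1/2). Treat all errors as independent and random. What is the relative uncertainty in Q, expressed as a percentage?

Let w = u + s = 76.37. δw = √(δu² + δs²) = √(0.166 + 73.4) = 8.58, so δw/w = 0.112.
Q is then a monomial in w, a, c:
δQ/Q = √((δw/w)² + (1·δa/a)² + (½·δc/c)²) = √(0.0126 + 0.00759 + 0.00222) = 0.150

15.0%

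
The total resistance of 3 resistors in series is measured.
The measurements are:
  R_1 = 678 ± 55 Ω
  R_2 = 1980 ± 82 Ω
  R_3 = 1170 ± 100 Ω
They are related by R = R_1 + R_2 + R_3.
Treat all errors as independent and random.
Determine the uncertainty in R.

141 Ω

Each term contributes (cᵢ δxᵢ)² to (δR)²:
  (δR_1)² = 3020;  (δR_2)² = 6720;  (δR_3)² = 10000
δR = √(19700) = 141 Ω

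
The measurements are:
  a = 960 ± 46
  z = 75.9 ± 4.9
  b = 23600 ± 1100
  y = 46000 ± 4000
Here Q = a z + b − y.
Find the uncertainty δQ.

Let p = a·z = 72900. δp/p = √((1·δa/a)² + (1·δz/z)²) = √(0.00230 + 0.00417) = 0.0804, so δp = 5860.
Q = p + b − y: δQ = √(δp² + δb² + δy²) = √(3.43e+07 + 1.21e+06 + 1.6e+07) = 7180

7180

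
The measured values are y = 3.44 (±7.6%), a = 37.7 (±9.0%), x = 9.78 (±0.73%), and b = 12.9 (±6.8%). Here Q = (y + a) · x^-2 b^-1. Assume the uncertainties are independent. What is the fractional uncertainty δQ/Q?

Let u = y + a = 41.1. δu = √(δy² + δa²) = √(0.0684 + 11.5) = 3.40, so δu/u = 0.0827.
Q is then a monomial in u, x, b:
δQ/Q = √((δu/u)² + (-2·δx/x)² + (-1·δb/b)²) = √(0.00684 + 0.000213 + 0.00462) = 0.108

0.108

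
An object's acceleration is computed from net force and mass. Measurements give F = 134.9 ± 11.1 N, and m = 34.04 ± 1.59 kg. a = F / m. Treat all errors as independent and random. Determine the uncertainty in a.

0.375 m/s^2

a is a product of powers, so relative uncertainties combine in quadrature:
  (1·δF/F)² = (1×0.0823)² = 0.00677;  (-1·δm/m)² = (-1×0.0467)² = 0.00218
δa/a = √(0.00895) = 0.0946
a = 3.963 m/s^2, so δa = 0.0946 × 3.963 = 0.375 m/s^2.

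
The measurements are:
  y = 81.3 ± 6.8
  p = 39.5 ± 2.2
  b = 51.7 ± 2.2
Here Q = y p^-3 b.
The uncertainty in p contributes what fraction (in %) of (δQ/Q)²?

76.0%

(δQ/Q)² = (1·δy/y)² + (-3·δp/p)² + (1·δb/b)²
  y term: (1×0.0836)² = 0.00700
  p term: (-3×0.0557)² = 0.0279
  b term: (1×0.0426)² = 0.00181
Total = 0.0367. Share from p = 0.0279/0.0367 = 0.760.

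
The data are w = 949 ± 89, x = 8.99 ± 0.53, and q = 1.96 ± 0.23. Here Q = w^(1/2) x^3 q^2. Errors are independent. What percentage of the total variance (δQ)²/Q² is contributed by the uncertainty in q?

(δQ/Q)² = (½·δw/w)² + (3·δx/x)² + (2·δq/q)²
  w term: (0.5×0.0938)² = 0.00220
  x term: (3×0.0590)² = 0.0313
  q term: (2×0.117)² = 0.0551
Total = 0.0886. Share from q = 0.0551/0.0886 = 0.622.

62.2%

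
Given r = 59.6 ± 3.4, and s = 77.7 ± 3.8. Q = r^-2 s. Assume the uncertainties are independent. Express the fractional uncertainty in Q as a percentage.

Relative error in a monomial: (δQ/Q)² = Σ (nᵢ · δxᵢ/xᵢ)².
  (-2·δr/r)² = (-2×0.0570)² = 0.0130;  (1·δs/s)² = (1×0.0489)² = 0.00239
δQ/Q = √(0.0154) = 0.124

12.4%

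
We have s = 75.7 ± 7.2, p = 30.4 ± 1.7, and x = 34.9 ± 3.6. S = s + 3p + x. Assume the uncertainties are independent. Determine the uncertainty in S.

9.53

S is a linear combination, so absolute uncertainties add in quadrature:
  (δs)² = 51.8;  (3·δp)² = 26.0;  (δx)² = 13.0
δS = √(90.8) = 9.53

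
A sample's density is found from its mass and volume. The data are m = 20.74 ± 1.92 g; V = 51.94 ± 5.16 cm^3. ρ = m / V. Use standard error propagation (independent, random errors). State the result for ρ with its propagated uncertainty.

For a monomial ρ ∝ m, V^-1, fractional errors add in quadrature:
  (1·δm/m)² = (1×0.0926)² = 0.00857;  (-1·δV/V)² = (-1×0.0993)² = 0.00987
δρ/ρ = √(0.0184) = 0.136
ρ = 0.3993 g/cm^3, so δρ = 0.136 × 0.3993 = 0.0542 g/cm^3.

0.3993 ± 0.0542 g/cm^3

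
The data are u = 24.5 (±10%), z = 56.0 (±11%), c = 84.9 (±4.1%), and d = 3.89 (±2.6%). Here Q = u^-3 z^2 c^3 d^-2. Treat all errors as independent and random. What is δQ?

3410

For a monomial Q ∝ u^-3, z^2, c^3, d^-2, fractional errors add in quadrature:
  (-3·δu/u)² = (-3×0.100)² = 0.0900;  (2·δz/z)² = (2×0.110)² = 0.0484;  (3·δc/c)² = (3×0.0410)² = 0.0151;  (-2·δd/d)² = (-2×0.0260)² = 0.00270
δQ/Q = √(0.156) = 0.395
Q = 8620, so δQ = 0.395 × 8620 = 3410.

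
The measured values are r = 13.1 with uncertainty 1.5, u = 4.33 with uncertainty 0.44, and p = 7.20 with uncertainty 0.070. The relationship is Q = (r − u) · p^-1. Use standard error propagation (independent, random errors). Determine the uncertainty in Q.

Let w = r − u = 8.77. δw = √(δr² + δu²) = √(2.25 + 0.194) = 1.56, so δw/w = 0.178.
Q is then a monomial in w, p:
δQ/Q = √((δw/w)² + (-1·δp/p)²) = √(0.0318 + 9.45e-05) = 0.179
Q = 1.22, so δQ = 0.179 × 1.22 = 0.217.

0.217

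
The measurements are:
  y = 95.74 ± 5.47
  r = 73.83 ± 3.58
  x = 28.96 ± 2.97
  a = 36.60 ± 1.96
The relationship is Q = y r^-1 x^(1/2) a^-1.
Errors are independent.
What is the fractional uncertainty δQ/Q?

0.105

For a monomial Q ∝ y, r^-1, x^(1/2), a^-1, fractional errors add in quadrature:
  (1·δy/y)² = (1×0.0571)² = 0.00326;  (-1·δr/r)² = (-1×0.0485)² = 0.00235;  (½·δx/x)² = (0.5×0.103)² = 0.00263;  (-1·δa/a)² = (-1×0.0536)² = 0.00287
δQ/Q = √(0.0111) = 0.105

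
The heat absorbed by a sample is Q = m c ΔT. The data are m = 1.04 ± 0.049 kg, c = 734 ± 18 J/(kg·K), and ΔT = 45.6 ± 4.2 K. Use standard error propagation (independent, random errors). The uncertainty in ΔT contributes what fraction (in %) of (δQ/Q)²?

(δQ/Q)² = (1·δm/m)² + (1·δc/c)² + (1·δΔT/ΔT)²
  m term: (1×0.0471)² = 0.00222
  c term: (1×0.0245)² = 0.000601
  ΔT term: (1×0.0921)² = 0.00848
Total = 0.0113. Share from ΔT = 0.00848/0.0113 = 0.750.

75.0%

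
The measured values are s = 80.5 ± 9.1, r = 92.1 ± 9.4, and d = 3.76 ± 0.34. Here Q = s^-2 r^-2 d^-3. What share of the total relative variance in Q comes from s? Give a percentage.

(δQ/Q)² = (-2·δs/s)² + (-2·δr/r)² + (-3·δd/d)²
  s term: (-2×0.113)² = 0.0511
  r term: (-2×0.102)² = 0.0417
  d term: (-3×0.0904)² = 0.0736
Total = 0.166. Share from s = 0.0511/0.166 = 0.307.

30.7%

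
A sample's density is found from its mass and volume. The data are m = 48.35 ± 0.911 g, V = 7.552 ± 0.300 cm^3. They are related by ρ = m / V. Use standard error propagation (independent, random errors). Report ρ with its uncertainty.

Products/powers → add relative errors in quadrature, weighted by exponent:
  (1·δm/m)² = (1×0.0188)² = 0.000355;  (-1·δV/V)² = (-1×0.0397)² = 0.00158
δρ/ρ = √(0.00193) = 0.0440
ρ = 6.402 g/cm^3, so δρ = 0.0440 × 6.402 = 0.281 g/cm^3.

6.402 ± 0.281 g/cm^3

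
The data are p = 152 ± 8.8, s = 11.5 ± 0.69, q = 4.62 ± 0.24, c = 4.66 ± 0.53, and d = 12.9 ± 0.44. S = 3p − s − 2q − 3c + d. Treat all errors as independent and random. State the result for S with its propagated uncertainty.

434 ± 26.5

Absolute uncertainties add in quadrature for a linear combination:
  (3·δp)² = 697;  (δs)² = 0.476;  (2·δq)² = 0.230;  (3·δc)² = 2.53;  (δd)² = 0.194
δS = √(700) = 26.5
S = 434.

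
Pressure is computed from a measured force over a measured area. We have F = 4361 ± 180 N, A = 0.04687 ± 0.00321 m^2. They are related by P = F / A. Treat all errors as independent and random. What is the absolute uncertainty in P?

7440 Pa

Each factor contributes (exponent × relative error)² to (δP/P)²:
  (1·δF/F)² = (1×0.0413)² = 0.00170;  (-1·δA/A)² = (-1×0.0685)² = 0.00469
δP/P = √(0.00639) = 0.0800
P = 93040 Pa, so δP = 0.0800 × 93040 = 7440 Pa.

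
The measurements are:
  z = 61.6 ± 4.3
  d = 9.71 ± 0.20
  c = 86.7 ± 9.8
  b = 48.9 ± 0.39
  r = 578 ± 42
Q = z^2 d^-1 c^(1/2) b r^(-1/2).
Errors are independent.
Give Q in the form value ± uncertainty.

7400 ± 1160

Since Q is a product/quotient, work with relative uncertainties:
  (2·δz/z)² = (2×0.0698)² = 0.0195;  (-1·δd/d)² = (-1×0.0206)² = 0.000424;  (½·δc/c)² = (0.5×0.113)² = 0.00319;  (1·δb/b)² = (1×0.00798)² = 6.36e-05;  (−½·δr/r)² = (-0.5×0.0727)² = 0.00132
δQ/Q = √(0.0245) = 0.157
Q = 7400, so δQ = 0.157 × 7400 = 1160.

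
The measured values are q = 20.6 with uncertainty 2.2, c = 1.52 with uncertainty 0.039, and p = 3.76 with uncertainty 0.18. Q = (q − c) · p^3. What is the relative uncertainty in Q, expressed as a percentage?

18.4%

Let u = q − c = 19.1. δu = √(δq² + δc²) = √(4.84 + 0.00152) = 2.20, so δu/u = 0.115.
Q is then a monomial in u, p:
δQ/Q = √((δu/u)² + (3·δp/p)²) = √(0.0133 + 0.0206) = 0.184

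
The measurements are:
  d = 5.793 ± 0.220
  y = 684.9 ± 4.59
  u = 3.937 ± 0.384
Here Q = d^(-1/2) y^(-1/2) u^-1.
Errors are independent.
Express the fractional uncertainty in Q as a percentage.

9.94%

Q is a product of powers, so relative uncertainties combine in quadrature:
  (−½·δd/d)² = (-0.5×0.0380)² = 0.000361;  (−½·δy/y)² = (-0.5×0.00670)² = 1.12e-05;  (-1·δu/u)² = (-1×0.0975)² = 0.00951
δQ/Q = √(0.00989) = 0.0994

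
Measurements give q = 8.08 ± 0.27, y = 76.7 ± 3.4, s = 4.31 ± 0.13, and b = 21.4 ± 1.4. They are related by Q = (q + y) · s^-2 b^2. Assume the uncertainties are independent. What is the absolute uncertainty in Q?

313

Let u = q + y = 84.8. δu = √(δq² + δy²) = √(0.0729 + 11.6) = 3.41, so δu/u = 0.0402.
Q is then a monomial in u, s, b:
δQ/Q = √((δu/u)² + (-2·δs/s)² + (2·δb/b)²) = √(0.00162 + 0.00364 + 0.0171) = 0.150
Q = 2090, so δQ = 0.150 × 2090 = 313.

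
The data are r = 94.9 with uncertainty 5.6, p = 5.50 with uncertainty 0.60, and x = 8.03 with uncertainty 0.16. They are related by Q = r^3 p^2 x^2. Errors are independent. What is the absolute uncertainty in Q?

4.73e+08

Since Q is a product/quotient, work with relative uncertainties:
  (3·δr/r)² = (3×0.0590)² = 0.0313;  (2·δp/p)² = (2×0.109)² = 0.0476;  (2·δx/x)² = (2×0.0199)² = 0.00159
δQ/Q = √(0.0805) = 0.284
Q = 1.67e+09, so δQ = 0.284 × 1.67e+09 = 4.73e+08.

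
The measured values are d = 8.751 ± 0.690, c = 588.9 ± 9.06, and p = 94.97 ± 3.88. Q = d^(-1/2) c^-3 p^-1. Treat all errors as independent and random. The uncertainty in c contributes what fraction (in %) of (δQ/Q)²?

(δQ/Q)² = (−½·δd/d)² + (-3·δc/c)² + (-1·δp/p)²
  d term: (-0.5×0.0788)² = 0.00155
  c term: (-3×0.0154)² = 0.00213
  p term: (-1×0.0409)² = 0.00167
Total = 0.00535. Share from c = 0.00213/0.00535 = 0.398.

39.8%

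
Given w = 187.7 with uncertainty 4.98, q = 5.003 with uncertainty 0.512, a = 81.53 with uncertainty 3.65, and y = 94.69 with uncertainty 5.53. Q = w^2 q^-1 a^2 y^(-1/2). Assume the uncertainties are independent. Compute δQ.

7.16e+05

Relative error in a monomial: (δQ/Q)² = Σ (nᵢ · δxᵢ/xᵢ)².
  (2·δw/w)² = (2×0.0265)² = 0.00282;  (-1·δq/q)² = (-1×0.102)² = 0.0105;  (2·δa/a)² = (2×0.0448)² = 0.00802;  (−½·δy/y)² = (-0.5×0.0584)² = 0.000853
δQ/Q = √(0.0222) = 0.149
Q = 4.81e+06, so δQ = 0.149 × 4.81e+06 = 7.16e+05.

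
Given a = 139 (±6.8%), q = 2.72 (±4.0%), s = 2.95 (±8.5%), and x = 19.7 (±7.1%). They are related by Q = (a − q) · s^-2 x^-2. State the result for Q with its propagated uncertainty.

0.0404 ± 0.00937

Let u = a − q = 136. δu = √(δa² + δq²) = √(89.3 + 0.0118) = 9.45, so δu/u = 0.0694.
Q is then a monomial in u, s, x:
δQ/Q = √((δu/u)² + (-2·δs/s)² + (-2·δx/x)²) = √(0.00481 + 0.0289 + 0.0202) = 0.232
Q = 0.0404, so δQ = 0.232 × 0.0404 = 0.00937.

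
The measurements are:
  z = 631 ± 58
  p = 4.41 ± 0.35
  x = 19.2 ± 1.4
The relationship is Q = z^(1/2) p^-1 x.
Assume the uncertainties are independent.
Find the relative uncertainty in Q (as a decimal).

For a monomial Q ∝ z^(1/2), p^-1, x, fractional errors add in quadrature:
  (½·δz/z)² = (0.5×0.0919)² = 0.00211;  (-1·δp/p)² = (-1×0.0794)² = 0.00630;  (1·δx/x)² = (1×0.0729)² = 0.00532
δQ/Q = √(0.0137) = 0.117

0.117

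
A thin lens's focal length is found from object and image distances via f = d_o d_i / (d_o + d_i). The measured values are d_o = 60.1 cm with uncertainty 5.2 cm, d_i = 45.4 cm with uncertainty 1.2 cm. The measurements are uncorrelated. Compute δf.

1.04 cm

∂f/∂d_o = (d_i/(d_o+d_i))² = 0.185;  ∂f/∂d_i = (d_o/(d_o+d_i))² = 0.325
δf = √((∂f/∂d_o · δd_o)² + (∂f/∂d_i · δd_i)²) = √(0.927 + 0.152) = 1.04 cm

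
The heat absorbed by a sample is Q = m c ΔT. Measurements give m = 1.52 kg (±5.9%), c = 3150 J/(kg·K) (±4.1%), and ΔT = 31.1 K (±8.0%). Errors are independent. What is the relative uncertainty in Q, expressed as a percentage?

Relative error in a monomial: (δQ/Q)² = Σ (nᵢ · δxᵢ/xᵢ)².
  (1·δm/m)² = (1×0.0590)² = 0.00348;  (1·δc/c)² = (1×0.0410)² = 0.00168;  (1·δΔT/ΔT)² = (1×0.0800)² = 0.00640
δQ/Q = √(0.0116) = 0.108

10.8%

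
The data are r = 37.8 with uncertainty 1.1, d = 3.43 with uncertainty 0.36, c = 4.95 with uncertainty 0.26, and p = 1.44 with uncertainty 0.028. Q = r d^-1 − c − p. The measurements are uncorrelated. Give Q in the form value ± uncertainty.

4.63 ± 1.23

Let w = r·d^-1 = 11.0. δw/w = √((1·δr/r)² + (-1·δd/d)²) = √(0.000847 + 0.0110) = 0.109, so δw = 1.20.
Q = w − c − p: δQ = √(δw² + δc² + δp²) = √(1.44 + 0.0676 + 0.000784) = 1.23
Q = 4.63.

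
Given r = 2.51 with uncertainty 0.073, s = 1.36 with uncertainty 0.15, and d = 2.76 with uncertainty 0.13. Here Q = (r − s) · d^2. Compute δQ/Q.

Let u = r − s = 1.15. δu = √(δr² + δs²) = √(0.00533 + 0.0225) = 0.167, so δu/u = 0.145.
Q is then a monomial in u, d:
δQ/Q = √((δu/u)² + (2·δd/d)²) = √(0.0210 + 0.00887) = 0.173

0.173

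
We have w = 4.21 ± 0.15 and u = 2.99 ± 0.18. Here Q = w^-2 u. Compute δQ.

0.0157

Each factor contributes (exponent × relative error)² to (δQ/Q)²:
  (-2·δw/w)² = (-2×0.0356)² = 0.00508;  (1·δu/u)² = (1×0.0602)² = 0.00362
δQ/Q = √(0.00870) = 0.0933
Q = 0.169, so δQ = 0.0933 × 0.169 = 0.0157.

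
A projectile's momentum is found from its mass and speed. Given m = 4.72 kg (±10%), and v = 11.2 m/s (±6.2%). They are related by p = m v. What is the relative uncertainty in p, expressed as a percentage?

11.8%

Products/powers → add relative errors in quadrature, weighted by exponent:
  (1·δm/m)² = (1×0.100)² = 0.0100;  (1·δv/v)² = (1×0.0620)² = 0.00384
δp/p = √(0.0138) = 0.118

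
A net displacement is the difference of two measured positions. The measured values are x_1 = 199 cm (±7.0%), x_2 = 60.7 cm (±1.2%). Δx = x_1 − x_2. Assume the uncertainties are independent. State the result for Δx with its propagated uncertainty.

Each term contributes (cᵢ δxᵢ)² to (δΔx)²:
  (δx_1)² = 194;  (δx_2)² = 0.531
δΔx = √(195) = 13.9 cm
Δx = 138 cm.

138 ± 13.9 cm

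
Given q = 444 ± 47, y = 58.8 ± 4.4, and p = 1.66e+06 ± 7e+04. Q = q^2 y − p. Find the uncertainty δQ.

2.6e+06

Let w = q^2·y = 1.16e+07. δw/w = √((2·δq/q)² + (1·δy/y)²) = √(0.0448 + 0.00560) = 0.225, so δw = 2.6e+06.
Q = w − p: δQ = √(δw² + δp²) = √(6.77e+12 + 4.9e+09) = 2.6e+06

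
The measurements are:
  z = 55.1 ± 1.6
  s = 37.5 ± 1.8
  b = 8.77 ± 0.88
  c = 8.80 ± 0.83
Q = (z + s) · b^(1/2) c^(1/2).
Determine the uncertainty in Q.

59.9

Let u = z + s = 92.6. δu = √(δz² + δs²) = √(2.56 + 3.24) = 2.41, so δu/u = 0.0260.
Q is then a monomial in u, b, c:
δQ/Q = √((δu/u)² + (½·δb/b)² + (½·δc/c)²) = √(0.000676 + 0.00252 + 0.00222) = 0.0736
Q = 813, so δQ = 0.0736 × 813 = 59.9.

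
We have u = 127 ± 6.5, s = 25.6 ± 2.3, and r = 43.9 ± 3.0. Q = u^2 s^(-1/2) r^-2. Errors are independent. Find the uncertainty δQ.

For a monomial Q ∝ u^2, s^(-1/2), r^-2, fractional errors add in quadrature:
  (2·δu/u)² = (2×0.0512)² = 0.0105;  (−½·δs/s)² = (-0.5×0.0898)² = 0.00202;  (-2·δr/r)² = (-2×0.0683)² = 0.0187
δQ/Q = √(0.0312) = 0.177
Q = 1.65, so δQ = 0.177 × 1.65 = 0.292.

0.292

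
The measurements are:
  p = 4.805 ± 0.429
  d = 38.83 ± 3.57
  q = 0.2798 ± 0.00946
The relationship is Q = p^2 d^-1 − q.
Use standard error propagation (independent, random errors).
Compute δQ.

0.120

Let w = p^2·d^-1 = 0.5946. δw/w = √((2·δp/p)² + (-1·δd/d)²) = √(0.0319 + 0.00845) = 0.201, so δw = 0.119.
Q = w − q: δQ = √(δw² + δq²) = √(0.0143 + 8.95e-05) = 0.120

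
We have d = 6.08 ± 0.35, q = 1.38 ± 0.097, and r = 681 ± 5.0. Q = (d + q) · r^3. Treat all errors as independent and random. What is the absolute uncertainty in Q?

1.26e+08

Let u = d + q = 7.46. δu = √(δd² + δq²) = √(0.122 + 0.00941) = 0.363, so δu/u = 0.0487.
Q is then a monomial in u, r:
δQ/Q = √((δu/u)² + (3·δr/r)²) = √(0.00237 + 0.000485) = 0.0534
Q = 2.36e+09, so δQ = 0.0534 × 2.36e+09 = 1.26e+08.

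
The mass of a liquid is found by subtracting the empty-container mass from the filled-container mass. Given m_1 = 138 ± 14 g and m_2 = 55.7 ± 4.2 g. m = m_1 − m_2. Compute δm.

14.6 g

For a sum/difference, combine absolute errors in quadrature:
  (δm_1)² = 196;  (δm_2)² = 17.6
δm = √(214) = 14.6 g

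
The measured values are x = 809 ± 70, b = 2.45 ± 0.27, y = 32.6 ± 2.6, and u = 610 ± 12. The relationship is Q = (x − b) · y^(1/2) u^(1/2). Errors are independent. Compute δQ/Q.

Let w = x − b = 807. δw = √(δx² + δb²) = √(4900 + 0.0729) = 70.0, so δw/w = 0.0868.
Q is then a monomial in w, y, u:
δQ/Q = √((δw/w)² + (½·δy/y)² + (½·δu/u)²) = √(0.00753 + 0.00159 + 9.67e-05) = 0.0960

0.0960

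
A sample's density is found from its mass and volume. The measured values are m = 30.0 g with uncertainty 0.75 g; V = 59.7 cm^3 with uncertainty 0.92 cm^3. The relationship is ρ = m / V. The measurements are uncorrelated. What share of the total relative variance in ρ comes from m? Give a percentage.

72.5%

(δρ/ρ)² = (1·δm/m)² + (-1·δV/V)²
  m term: (1×0.0250)² = 0.000625
  V term: (-1×0.0154)² = 0.000237
Total = 0.000862. Share from m = 0.000625/0.000862 = 0.725.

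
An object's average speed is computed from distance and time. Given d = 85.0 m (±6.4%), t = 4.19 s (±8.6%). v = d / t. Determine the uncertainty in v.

2.17 m/s

Products/powers → add relative errors in quadrature, weighted by exponent:
  (1·δd/d)² = (1×0.0640)² = 0.00410;  (-1·δt/t)² = (-1×0.0860)² = 0.00740
δv/v = √(0.0115) = 0.107
v = 20.3 m/s, so δv = 0.107 × 20.3 = 2.17 m/s.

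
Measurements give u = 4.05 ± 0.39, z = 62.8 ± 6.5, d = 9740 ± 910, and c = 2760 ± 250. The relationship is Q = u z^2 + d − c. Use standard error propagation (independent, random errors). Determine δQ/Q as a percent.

Let p = u·z^2 = 16000. δp/p = √((1·δu/u)² + (2·δz/z)²) = √(0.00927 + 0.0429) = 0.228, so δp = 3650.
Q = p + d − c: δQ = √(δp² + δd² + δc²) = √(1.33e+07 + 8.28e+05 + 62500) = 3770
Q = 23000, so δQ/Q = 3770/23000 = 0.164.

16.4%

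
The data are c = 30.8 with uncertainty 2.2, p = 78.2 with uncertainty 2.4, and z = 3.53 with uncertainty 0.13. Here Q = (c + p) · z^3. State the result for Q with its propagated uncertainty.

Let u = c + p = 109. δu = √(δc² + δp²) = √(4.84 + 5.76) = 3.26, so δu/u = 0.0299.
Q is then a monomial in u, z:
δQ/Q = √((δu/u)² + (3·δz/z)²) = √(0.000892 + 0.0122) = 0.114
Q = 4790, so δQ = 0.114 × 4790 = 549.

4790 ± 549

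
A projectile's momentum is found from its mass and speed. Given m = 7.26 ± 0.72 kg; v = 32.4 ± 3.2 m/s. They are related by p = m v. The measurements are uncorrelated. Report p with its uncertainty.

235 ± 32.9 kg·m/s

Each factor contributes (exponent × relative error)² to (δp/p)²:
  (1·δm/m)² = (1×0.0992)² = 0.00984;  (1·δv/v)² = (1×0.0988)² = 0.00975
δp/p = √(0.0196) = 0.140
p = 235 kg·m/s, so δp = 0.140 × 235 = 32.9 kg·m/s.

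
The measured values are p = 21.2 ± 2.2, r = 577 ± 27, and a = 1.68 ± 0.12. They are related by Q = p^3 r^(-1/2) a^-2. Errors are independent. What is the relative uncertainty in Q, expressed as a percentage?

34.3%

For a monomial Q ∝ p^3, r^(-1/2), a^-2, fractional errors add in quadrature:
  (3·δp/p)² = (3×0.104)² = 0.0969;  (−½·δr/r)² = (-0.5×0.0468)² = 0.000547;  (-2·δa/a)² = (-2×0.0714)² = 0.0204
δQ/Q = √(0.118) = 0.343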